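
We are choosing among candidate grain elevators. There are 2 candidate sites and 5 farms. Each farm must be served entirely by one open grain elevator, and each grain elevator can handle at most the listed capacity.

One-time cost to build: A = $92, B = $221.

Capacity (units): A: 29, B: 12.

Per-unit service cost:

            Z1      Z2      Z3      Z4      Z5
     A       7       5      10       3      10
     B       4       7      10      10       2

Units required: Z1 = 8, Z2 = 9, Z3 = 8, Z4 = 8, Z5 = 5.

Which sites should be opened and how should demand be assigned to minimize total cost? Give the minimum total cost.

Open {A, B}: Z1→A 7·8=56, Z2→B 7·9=63, Z3→A 10·8=80, Z4→A 3·8=24, Z5→A 10·5=50.
Loads: A carries 29/29, B carries 9/12. Service 273; fixed 313; total 586.

Minimum total cost: 586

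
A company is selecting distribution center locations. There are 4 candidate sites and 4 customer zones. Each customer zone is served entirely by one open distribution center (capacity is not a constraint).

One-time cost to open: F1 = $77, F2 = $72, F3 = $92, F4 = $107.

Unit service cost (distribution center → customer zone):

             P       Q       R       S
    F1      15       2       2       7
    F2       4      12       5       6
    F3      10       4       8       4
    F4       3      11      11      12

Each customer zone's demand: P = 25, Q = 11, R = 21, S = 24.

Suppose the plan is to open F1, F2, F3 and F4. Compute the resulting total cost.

Total cost: 583

Each customer zone is assigned to its cheapest site among the open ones.
{F1, F2, F3, F4}: P→F4 3·25=75, Q→F1 2·11=22, R→F1 2·21=42, S→F3 4·24=96. Service 235; fixed 348; total 583.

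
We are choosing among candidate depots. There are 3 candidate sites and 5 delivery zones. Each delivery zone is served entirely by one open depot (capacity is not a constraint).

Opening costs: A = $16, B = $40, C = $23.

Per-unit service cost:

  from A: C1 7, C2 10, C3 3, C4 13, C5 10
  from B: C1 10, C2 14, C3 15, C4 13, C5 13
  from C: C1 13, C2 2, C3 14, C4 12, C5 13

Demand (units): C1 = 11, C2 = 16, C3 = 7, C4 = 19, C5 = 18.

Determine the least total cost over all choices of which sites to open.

For any fixed open set, each delivery zone goes to its cheapest open site; total = fixed + service.
{A, C}: C1→A 7·11=77, C2→C 2·16=32, C3→A 3·7=21, C4→C 12·19=228, C5→A 10·18=180. Service 538; fixed 39; total 577.
{A, B, C}: C1→A 7·11=77, C2→C 2·16=32, C3→A 3·7=21, C4→C 12·19=228, C5→A 10·18=180. Service 538; fixed 79; total 617.
{A}: C1→A 7·11=77, C2→A 10·16=160, C3→A 3·7=21, C4→A 13·19=247, C5→A 10·18=180. Service 685; fixed 16; total 701.
No other subset beats 577.

Minimum total cost: 577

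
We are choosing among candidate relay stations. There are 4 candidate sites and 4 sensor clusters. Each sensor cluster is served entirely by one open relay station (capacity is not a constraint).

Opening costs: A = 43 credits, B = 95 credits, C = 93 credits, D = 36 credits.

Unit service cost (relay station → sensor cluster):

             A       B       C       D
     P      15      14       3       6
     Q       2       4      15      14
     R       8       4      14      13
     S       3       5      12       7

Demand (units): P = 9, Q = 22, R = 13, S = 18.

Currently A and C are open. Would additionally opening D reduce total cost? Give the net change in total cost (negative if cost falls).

Current service cost with {A, C}: 229.
Adding D: each sensor cluster re-picks its cheapest; new service cost 229, saving 0.
Extra fixed cost: 36. Net change = 36 − 0 = 36.
(Totals: 365 → 401.)

No — net change +36 (cost rises by 36).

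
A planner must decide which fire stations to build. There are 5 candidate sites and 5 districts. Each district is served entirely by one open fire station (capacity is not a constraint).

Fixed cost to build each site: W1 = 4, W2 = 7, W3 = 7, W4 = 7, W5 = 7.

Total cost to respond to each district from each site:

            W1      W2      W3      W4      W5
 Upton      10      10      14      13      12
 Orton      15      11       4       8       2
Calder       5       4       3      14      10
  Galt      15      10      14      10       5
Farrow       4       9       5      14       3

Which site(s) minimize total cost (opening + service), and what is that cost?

For any fixed open set, each district goes to its cheapest open site; total = fixed + service.
{W1, W5}: Upton→W1 10, Orton→W5 2, Calder→W1 5, Galt→W5 5, Farrow→W5 3. Service 25; fixed 11; total 36.
{W2, W5}: service 24 + fixed 14 = 38
{W3, W5}: Upton→W5 12, Orton→W5 2, Calder→W3 3, Galt→W5 5, Farrow→W5 3. Service 25; fixed 14; total 39.
{W1, W2, W3, W4, W5}: Upton→W1 10, Orton→W5 2, Calder→W3 3, Galt→W5 5, Farrow→W5 3. Service 23; fixed 32; total 55.
No other subset beats 36.

Open W1 and W5; minimum total cost 36.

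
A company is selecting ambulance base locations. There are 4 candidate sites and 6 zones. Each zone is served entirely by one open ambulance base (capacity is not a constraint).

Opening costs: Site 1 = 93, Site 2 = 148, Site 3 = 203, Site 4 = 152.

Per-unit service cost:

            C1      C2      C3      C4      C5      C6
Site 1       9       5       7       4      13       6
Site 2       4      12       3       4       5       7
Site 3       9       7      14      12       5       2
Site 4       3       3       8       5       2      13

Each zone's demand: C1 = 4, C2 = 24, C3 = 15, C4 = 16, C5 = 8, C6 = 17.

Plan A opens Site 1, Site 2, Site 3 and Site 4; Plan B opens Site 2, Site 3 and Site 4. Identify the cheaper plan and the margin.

Plan B is cheaper by 93.

Plan A: {Site 1, Site 2, Site 3, Site 4}: C1→Site 4 3·4=12, C2→Site 4 3·24=72, C3→Site 2 3·15=45, C4→Site 1 4·16=64, C5→Site 4 2·8=16, C6→Site 3 2·17=34. Service 243; fixed 596; total 839.
Plan B: {Site 2, Site 3, Site 4}: C1→Site 4 3·4=12, C2→Site 4 3·24=72, C3→Site 2 3·15=45, C4→Site 2 4·16=64, C5→Site 4 2·8=16, C6→Site 3 2·17=34. Service 243; fixed 503; total 746.
Difference: |839 − 746| = 93.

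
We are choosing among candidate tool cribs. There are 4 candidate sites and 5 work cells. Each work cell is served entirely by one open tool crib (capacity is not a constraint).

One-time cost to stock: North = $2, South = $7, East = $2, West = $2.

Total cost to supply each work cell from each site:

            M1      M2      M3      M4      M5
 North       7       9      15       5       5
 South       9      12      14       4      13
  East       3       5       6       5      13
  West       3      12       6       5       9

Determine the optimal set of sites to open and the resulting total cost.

For any fixed open set, each work cell goes to its cheapest open site; total = fixed + service.
{North, East}: M1→East 3, M2→East 5, M3→East 6, M4→North 5, M5→North 5. Service 24; fixed 4; total 28.
{North, East, West}: M1→East 3, M2→East 5, M3→East 6, M4→North 5, M5→North 5. Service 24; fixed 6; total 30.
{North, West}: service 28 + fixed 4 = 32
{North, South, East, West}: service 23 + fixed 13 = 36
No other subset beats 28.

Open North and East; minimum total cost 28.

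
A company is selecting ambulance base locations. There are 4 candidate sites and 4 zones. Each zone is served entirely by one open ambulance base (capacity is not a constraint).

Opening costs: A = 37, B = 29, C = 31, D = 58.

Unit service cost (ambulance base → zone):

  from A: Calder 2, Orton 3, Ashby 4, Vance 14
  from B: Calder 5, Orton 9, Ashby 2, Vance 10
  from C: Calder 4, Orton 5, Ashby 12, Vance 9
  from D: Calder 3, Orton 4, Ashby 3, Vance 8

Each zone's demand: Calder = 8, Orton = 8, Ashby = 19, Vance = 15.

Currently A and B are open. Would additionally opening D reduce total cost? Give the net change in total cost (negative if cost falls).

No — net change +28 (cost rises by 28).

Current service cost with {A, B}: 228.
Adding D: each zone re-picks its cheapest; new service cost 198, saving 30.
Extra fixed cost: 58. Net change = 58 − 30 = 28.
(Totals: 294 → 322.)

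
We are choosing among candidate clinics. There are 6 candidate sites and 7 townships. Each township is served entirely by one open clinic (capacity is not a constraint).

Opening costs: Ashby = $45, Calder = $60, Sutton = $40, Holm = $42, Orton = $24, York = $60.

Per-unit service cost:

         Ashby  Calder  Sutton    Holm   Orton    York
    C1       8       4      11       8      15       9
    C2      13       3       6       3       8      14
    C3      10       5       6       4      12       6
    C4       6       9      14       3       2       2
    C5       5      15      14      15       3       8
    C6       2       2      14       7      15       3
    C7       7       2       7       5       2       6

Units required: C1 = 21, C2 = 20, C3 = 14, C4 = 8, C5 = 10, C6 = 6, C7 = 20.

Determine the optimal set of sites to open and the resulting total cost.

For any fixed open set, each township goes to its cheapest open site; total = fixed + service.
{Calder, Orton}: C1→Calder 4·21=84, C2→Calder 3·20=60, C3→Calder 5·14=70, C4→Orton 2·8=16, C5→Orton 3·10=30, C6→Calder 2·6=12, C7→Calder 2·20=40. Service 312; fixed 84; total 396.
{Calder, Holm, Orton}: service 298 + fixed 126 = 424
{Calder, Sutton, Orton}: C1→Calder 4·21=84, C2→Calder 3·20=60, C3→Calder 5·14=70, C4→Orton 2·8=16, C5→Orton 3·10=30, C6→Calder 2·6=12, C7→Calder 2·20=40. Service 312; fixed 124; total 436.
{Ashby, Calder, Sutton, Holm, Orton, York}: C1→Calder 4·21=84, C2→Calder 3·20=60, C3→Holm 4·14=56, C4→Orton 2·8=16, C5→Orton 3·10=30, C6→Ashby 2·6=12, C7→Calder 2·20=40. Service 298; fixed 271; total 569.
No other subset beats 396.

Open Calder and Orton; minimum total cost 396.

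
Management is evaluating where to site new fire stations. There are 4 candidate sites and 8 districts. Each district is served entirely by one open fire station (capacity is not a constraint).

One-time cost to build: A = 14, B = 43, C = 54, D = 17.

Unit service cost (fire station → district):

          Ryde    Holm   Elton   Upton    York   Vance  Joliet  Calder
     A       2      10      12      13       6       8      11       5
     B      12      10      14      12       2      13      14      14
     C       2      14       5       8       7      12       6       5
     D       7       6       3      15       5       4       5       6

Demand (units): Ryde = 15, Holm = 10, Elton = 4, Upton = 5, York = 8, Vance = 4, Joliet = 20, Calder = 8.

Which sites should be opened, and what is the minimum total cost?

For any fixed open set, each district goes to its cheapest open site; total = fixed + service.
{A, D}: Ryde→A 2·15=30, Holm→D 6·10=60, Elton→D 3·4=12, Upton→A 13·5=65, York→D 5·8=40, Vance→D 4·4=16, Joliet→D 5·20=100, Calder→A 5·8=40. Service 363; fixed 31; total 394.
{A, B, D}: service 334 + fixed 74 = 408
{C, D}: Ryde→C 2·15=30, Holm→D 6·10=60, Elton→D 3·4=12, Upton→C 8·5=40, York→D 5·8=40, Vance→D 4·4=16, Joliet→D 5·20=100, Calder→C 5·8=40. Service 338; fixed 71; total 409.
{A, B, C, D}: service 314 + fixed 128 = 442
No other subset beats 394.

Open A and D; minimum total cost 394.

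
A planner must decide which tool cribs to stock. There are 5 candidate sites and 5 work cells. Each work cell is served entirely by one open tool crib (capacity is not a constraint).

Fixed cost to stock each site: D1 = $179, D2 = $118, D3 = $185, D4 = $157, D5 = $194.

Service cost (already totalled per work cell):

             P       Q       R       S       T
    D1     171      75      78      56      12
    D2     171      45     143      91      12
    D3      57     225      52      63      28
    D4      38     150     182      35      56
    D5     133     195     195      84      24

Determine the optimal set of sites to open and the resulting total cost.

For any fixed open set, each work cell goes to its cheapest open site; total = fixed + service.
{D2, D3}: P→D3 57, Q→D2 45, R→D3 52, S→D3 63, T→D2 12. Service 229; fixed 303; total 532.
{D2, D4}: P→D4 38, Q→D2 45, R→D2 143, S→D4 35, T→D2 12. Service 273; fixed 275; total 548.
{D1}: P→D1 171, Q→D1 75, R→D1 78, S→D1 56, T→D1 12. Service 392; fixed 179; total 571.
{D1, D2, D3, D4, D5}: service 182 + fixed 833 = 1015
No other subset beats 532.

Open D2 and D3; minimum total cost 532.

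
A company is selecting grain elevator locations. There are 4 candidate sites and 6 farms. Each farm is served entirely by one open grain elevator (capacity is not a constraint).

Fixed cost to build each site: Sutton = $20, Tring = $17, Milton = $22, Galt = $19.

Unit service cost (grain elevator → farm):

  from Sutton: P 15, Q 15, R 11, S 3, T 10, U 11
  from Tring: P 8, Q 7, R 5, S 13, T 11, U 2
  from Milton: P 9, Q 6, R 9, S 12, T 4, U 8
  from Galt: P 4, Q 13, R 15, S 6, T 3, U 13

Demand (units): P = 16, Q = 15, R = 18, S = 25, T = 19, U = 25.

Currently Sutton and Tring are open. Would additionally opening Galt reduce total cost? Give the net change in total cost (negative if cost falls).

Yes — net change −178 (cost falls by 178).

Current service cost with {Sutton, Tring}: 638.
Adding Galt: each farm re-picks its cheapest; new service cost 441, saving 197.
Extra fixed cost: 19. Net change = 19 − 197 = -178.
(Totals: 675 → 497.)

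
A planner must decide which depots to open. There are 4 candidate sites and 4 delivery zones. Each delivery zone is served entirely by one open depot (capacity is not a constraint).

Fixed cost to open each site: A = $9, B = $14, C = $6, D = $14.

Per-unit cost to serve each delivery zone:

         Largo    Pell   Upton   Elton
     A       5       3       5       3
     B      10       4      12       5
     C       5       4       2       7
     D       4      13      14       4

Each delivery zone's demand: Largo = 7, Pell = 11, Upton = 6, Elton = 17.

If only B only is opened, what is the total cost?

Each delivery zone is assigned to its cheapest site among the open ones.
{B}: Largo→B 10·7=70, Pell→B 4·11=44, Upton→B 12·6=72, Elton→B 5·17=85. Service 271; fixed 14; total 285.

Total cost: 285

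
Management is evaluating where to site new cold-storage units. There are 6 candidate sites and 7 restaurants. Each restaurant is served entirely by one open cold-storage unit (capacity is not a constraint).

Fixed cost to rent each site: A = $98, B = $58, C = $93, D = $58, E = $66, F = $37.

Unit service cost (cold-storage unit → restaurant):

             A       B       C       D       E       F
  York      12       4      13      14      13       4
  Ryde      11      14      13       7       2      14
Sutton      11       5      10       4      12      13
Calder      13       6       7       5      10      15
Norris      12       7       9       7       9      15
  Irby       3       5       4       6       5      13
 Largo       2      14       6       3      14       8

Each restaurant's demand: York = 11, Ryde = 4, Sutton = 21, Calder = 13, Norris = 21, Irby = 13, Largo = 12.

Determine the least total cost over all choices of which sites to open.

Minimum total cost: 577

For any fixed open set, each restaurant goes to its cheapest open site; total = fixed + service.
{D, F}: York→F 4·11=44, Ryde→D 7·4=28, Sutton→D 4·21=84, Calder→D 5·13=65, Norris→D 7·21=147, Irby→D 6·13=78, Largo→D 3·12=36. Service 482; fixed 95; total 577.
{B, D}: service 469 + fixed 116 = 585
{D, E, F}: York→F 4·11=44, Ryde→E 2·4=8, Sutton→D 4·21=84, Calder→D 5·13=65, Norris→D 7·21=147, Irby→E 5·13=65, Largo→D 3·12=36. Service 449; fixed 161; total 610.
{A, B, C, D, E, F}: York→B 4·11=44, Ryde→E 2·4=8, Sutton→D 4·21=84, Calder→D 5·13=65, Norris→B 7·21=147, Irby→A 3·13=39, Largo→A 2·12=24. Service 411; fixed 410; total 821.
No other subset beats 577.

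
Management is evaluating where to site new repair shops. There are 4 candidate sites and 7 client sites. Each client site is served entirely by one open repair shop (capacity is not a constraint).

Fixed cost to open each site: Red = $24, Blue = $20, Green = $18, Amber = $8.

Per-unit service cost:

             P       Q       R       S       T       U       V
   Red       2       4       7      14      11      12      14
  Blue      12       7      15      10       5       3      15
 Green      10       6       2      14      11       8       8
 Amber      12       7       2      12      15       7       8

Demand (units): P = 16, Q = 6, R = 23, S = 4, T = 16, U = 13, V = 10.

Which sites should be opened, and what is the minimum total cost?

For any fixed open set, each client site goes to its cheapest open site; total = fixed + service.
{Red, Blue, Amber}: P→Red 2·16=32, Q→Red 4·6=24, R→Amber 2·23=46, S→Blue 10·4=40, T→Blue 5·16=80, U→Blue 3·13=39, V→Amber 8·10=80. Service 341; fixed 52; total 393.
{Red, Blue, Green}: service 341 + fixed 62 = 403
{Red, Blue, Green, Amber}: service 341 + fixed 70 = 411
{Amber}: service 739 + fixed 8 = 747
No other subset beats 393.

Open Red, Blue and Amber; minimum total cost 393.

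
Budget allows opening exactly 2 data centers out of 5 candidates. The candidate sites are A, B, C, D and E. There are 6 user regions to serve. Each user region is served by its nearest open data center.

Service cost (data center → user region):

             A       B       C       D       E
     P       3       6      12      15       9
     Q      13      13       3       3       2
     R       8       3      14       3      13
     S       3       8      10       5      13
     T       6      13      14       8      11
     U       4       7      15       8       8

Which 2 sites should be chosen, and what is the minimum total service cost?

With exactly 2 open, each user region uses its cheapest among the chosen.
{A, D}: P→A 3, Q→D 3, R→D 3, S→A 3, T→A 6, U→A 4. Service cost 22.
{A, E}: service cost 26
{A, C}: service cost 27
Among all 10 size-2 choices, {A, D} is lowest.

Choose A and D; total service cost 22.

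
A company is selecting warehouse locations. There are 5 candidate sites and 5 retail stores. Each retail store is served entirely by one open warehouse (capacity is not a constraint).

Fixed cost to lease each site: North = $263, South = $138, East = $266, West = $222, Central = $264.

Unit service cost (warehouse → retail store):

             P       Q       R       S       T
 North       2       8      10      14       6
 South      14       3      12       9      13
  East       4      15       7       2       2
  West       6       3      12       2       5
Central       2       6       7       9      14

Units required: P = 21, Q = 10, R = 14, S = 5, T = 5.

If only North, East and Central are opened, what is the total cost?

Each retail store is assigned to its cheapest site among the open ones.
{North, East, Central}: P→North 2·21=42, Q→Central 6·10=60, R→East 7·14=98, S→East 2·5=10, T→East 2·5=10. Service 220; fixed 793; total 1013.

Total cost: 1013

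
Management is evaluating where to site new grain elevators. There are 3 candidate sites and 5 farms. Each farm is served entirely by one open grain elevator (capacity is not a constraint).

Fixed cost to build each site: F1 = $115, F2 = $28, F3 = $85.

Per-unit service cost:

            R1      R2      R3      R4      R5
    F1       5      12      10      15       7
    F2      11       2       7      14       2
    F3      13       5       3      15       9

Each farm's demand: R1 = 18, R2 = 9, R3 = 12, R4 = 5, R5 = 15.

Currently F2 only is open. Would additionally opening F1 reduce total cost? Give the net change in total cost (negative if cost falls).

No — net change +7 (cost rises by 7).

Current service cost with {F2}: 400.
Adding F1: each farm re-picks its cheapest; new service cost 292, saving 108.
Extra fixed cost: 115. Net change = 115 − 108 = 7.
(Totals: 428 → 435.)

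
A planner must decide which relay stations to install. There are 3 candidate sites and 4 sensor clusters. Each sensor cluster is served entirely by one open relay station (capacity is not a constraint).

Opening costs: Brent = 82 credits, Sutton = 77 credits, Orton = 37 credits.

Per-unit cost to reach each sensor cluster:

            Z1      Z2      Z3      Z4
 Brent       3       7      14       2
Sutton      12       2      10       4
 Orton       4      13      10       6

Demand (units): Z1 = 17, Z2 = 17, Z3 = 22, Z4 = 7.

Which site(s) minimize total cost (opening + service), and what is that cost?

For any fixed open set, each sensor cluster goes to its cheapest open site; total = fixed + service.
{Sutton, Orton}: Z1→Orton 4·17=68, Z2→Sutton 2·17=34, Z3→Sutton 10·22=220, Z4→Sutton 4·7=28. Service 350; fixed 114; total 464.
{Brent, Sutton}: service 319 + fixed 159 = 478
{Brent, Sutton, Orton}: Z1→Brent 3·17=51, Z2→Sutton 2·17=34, Z3→Sutton 10·22=220, Z4→Brent 2·7=14. Service 319; fixed 196; total 515.
{Orton}: service 551 + fixed 37 = 588
No other subset beats 464.

Open Sutton and Orton; minimum total cost 464.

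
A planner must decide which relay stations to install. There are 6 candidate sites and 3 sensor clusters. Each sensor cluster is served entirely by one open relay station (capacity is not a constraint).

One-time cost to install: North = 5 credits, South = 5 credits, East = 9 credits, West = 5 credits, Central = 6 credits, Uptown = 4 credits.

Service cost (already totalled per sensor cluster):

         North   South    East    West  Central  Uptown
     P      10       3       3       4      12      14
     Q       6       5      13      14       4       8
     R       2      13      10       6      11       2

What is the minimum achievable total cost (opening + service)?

For any fixed open set, each sensor cluster goes to its cheapest open site; total = fixed + service.
{South, Uptown}: P→South 3, Q→South 5, R→Uptown 2. Service 10; fixed 9; total 19.
{North, South}: service 10 + fixed 10 = 20
{North, West}: P→West 4, Q→North 6, R→North 2. Service 12; fixed 10; total 22.
{North, South, East, West, Central, Uptown}: service 9 + fixed 34 = 43
No other subset beats 19.

Minimum total cost: 19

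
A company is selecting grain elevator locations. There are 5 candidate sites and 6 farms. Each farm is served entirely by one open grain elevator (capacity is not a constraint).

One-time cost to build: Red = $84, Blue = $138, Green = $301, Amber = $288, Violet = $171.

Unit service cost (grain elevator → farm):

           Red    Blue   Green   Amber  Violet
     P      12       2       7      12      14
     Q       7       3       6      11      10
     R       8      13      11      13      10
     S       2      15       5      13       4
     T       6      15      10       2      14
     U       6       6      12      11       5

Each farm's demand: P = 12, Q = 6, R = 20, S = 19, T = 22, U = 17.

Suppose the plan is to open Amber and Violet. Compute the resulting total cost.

Each farm is assigned to its cheapest site among the open ones.
{Amber, Violet}: P→Amber 12·12=144, Q→Violet 10·6=60, R→Violet 10·20=200, S→Violet 4·19=76, T→Amber 2·22=44, U→Violet 5·17=85. Service 609; fixed 459; total 1068.

Total cost: 1068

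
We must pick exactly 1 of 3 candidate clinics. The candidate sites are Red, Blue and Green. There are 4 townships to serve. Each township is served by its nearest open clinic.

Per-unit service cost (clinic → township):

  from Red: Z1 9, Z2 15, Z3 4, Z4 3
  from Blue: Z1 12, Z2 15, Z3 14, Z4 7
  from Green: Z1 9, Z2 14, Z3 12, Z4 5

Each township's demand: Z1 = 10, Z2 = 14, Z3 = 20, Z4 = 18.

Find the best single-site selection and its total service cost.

Choose Red only; total service cost 434.

With exactly 1 open, each township uses its cheapest among the chosen.
{Red}: Z1→Red 9·10=90, Z2→Red 15·14=210, Z3→Red 4·20=80, Z4→Red 3·18=54. Service cost 434.
{Green}: service cost 616
{Blue}: service cost 736
Among all 3 size-1 choices, {Red} is lowest.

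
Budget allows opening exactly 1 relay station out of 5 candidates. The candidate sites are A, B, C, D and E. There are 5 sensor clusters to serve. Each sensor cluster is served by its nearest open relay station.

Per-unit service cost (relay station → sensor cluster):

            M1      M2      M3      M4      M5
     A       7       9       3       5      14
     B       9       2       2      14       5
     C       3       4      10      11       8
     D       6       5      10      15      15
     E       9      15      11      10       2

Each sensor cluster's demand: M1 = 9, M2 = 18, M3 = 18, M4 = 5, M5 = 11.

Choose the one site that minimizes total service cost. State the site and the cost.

Choose B only; total service cost 278.

With exactly 1 open, each sensor cluster uses its cheapest among the chosen.
{B}: M1→B 9·9=81, M2→B 2·18=36, M3→B 2·18=36, M4→B 14·5=70, M5→B 5·11=55. Service cost 278.
{C}: service cost 422
{A}: service cost 458
Among all 5 size-1 choices, {B} is lowest.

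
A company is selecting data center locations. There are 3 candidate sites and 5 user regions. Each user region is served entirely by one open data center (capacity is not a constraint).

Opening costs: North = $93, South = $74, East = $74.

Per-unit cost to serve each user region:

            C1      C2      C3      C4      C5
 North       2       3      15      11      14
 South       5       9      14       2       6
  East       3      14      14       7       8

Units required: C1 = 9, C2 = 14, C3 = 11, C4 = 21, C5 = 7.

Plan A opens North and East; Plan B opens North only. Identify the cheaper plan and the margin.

Plan A is cheaper by 63.

Plan A: {North, East}: C1→North 2·9=18, C2→North 3·14=42, C3→East 14·11=154, C4→East 7·21=147, C5→East 8·7=56. Service 417; fixed 167; total 584.
Plan B: {North}: C1→North 2·9=18, C2→North 3·14=42, C3→North 15·11=165, C4→North 11·21=231, C5→North 14·7=98. Service 554; fixed 93; total 647.
Difference: |584 − 647| = 63.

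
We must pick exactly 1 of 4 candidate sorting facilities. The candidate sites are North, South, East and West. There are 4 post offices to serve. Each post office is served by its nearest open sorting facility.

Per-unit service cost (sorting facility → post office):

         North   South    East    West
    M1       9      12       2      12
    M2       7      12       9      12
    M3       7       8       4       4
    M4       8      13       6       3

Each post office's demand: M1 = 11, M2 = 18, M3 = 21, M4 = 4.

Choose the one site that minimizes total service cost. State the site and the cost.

With exactly 1 open, each post office uses its cheapest among the chosen.
{East}: M1→East 2·11=22, M2→East 9·18=162, M3→East 4·21=84, M4→East 6·4=24. Service cost 292.
{North}: service cost 404
{West}: service cost 444
Among all 4 size-1 choices, {East} is lowest.

Choose East only; total service cost 292.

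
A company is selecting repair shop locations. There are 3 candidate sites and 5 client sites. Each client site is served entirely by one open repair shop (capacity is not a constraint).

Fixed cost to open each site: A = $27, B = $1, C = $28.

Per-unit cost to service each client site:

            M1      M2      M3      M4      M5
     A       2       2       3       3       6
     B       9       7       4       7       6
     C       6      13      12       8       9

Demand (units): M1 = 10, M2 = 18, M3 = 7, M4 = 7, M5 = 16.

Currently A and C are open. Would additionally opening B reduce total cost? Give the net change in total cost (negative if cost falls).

Current service cost with {A, C}: 194.
Adding B: each client site re-picks its cheapest; new service cost 194, saving 0.
Extra fixed cost: 1. Net change = 1 − 0 = 1.
(Totals: 249 → 250.)

No — net change +1 (cost rises by 1).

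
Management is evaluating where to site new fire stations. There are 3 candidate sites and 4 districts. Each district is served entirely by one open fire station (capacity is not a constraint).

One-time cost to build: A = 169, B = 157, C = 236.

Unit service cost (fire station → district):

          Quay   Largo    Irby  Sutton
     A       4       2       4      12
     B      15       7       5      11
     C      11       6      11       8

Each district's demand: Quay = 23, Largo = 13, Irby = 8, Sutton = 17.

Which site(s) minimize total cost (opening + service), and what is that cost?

Open A only; minimum total cost 523.

For any fixed open set, each district goes to its cheapest open site; total = fixed + service.
{A}: Quay→A 4·23=92, Largo→A 2·13=26, Irby→A 4·8=32, Sutton→A 12·17=204. Service 354; fixed 169; total 523.
{A, B}: service 337 + fixed 326 = 663
{A, C}: service 286 + fixed 405 = 691
{A, B, C}: Quay→A 4·23=92, Largo→A 2·13=26, Irby→A 4·8=32, Sutton→C 8·17=136. Service 286; fixed 562; total 848.
(All 7 nonempty subsets were checked; A only is lowest.)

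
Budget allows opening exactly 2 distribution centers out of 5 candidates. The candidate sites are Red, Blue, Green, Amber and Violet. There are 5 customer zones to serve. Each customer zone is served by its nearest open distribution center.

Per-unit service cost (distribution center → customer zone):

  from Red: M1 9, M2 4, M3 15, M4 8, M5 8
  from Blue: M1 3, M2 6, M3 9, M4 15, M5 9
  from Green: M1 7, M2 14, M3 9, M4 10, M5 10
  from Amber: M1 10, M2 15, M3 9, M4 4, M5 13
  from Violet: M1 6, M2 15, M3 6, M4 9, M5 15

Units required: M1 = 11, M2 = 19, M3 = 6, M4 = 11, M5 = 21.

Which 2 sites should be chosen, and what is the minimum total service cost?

Choose Red and Blue; total service cost 419.

With exactly 2 open, each customer zone uses its cheapest among the chosen.
{Red, Blue}: M1→Blue 3·11=33, M2→Red 4·19=76, M3→Blue 9·6=54, M4→Red 8·11=88, M5→Red 8·21=168. Service cost 419.
{Red, Violet}: service cost 434
{Blue, Amber}: service cost 434
Among all 10 size-2 choices, {Red, Blue} is lowest.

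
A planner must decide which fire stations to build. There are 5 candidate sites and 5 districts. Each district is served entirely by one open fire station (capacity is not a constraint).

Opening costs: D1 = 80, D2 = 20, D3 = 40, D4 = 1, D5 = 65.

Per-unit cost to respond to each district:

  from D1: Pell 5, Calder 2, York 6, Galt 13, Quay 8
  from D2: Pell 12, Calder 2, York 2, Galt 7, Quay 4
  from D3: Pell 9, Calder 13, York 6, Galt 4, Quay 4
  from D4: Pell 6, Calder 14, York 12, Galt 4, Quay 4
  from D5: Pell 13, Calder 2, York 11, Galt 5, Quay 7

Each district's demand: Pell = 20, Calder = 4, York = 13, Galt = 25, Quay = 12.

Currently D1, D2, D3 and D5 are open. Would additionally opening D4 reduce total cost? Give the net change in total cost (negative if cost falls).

Current service cost with {D1, D2, D3, D5}: 282.
Adding D4: each district re-picks its cheapest; new service cost 282, saving 0.
Extra fixed cost: 1. Net change = 1 − 0 = 1.
(Totals: 487 → 488.)

No — net change +1 (cost rises by 1).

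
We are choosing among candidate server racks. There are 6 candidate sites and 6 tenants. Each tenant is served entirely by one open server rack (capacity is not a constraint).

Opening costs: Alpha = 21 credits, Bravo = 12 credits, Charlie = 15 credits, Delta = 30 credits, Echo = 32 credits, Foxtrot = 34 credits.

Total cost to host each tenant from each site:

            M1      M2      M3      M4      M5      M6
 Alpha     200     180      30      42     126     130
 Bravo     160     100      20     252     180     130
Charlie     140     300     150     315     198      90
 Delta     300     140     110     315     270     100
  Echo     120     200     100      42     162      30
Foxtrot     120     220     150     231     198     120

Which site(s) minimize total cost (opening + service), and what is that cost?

For any fixed open set, each tenant goes to its cheapest open site; total = fixed + service.
{Alpha, Bravo, Echo}: M1→Echo 120, M2→Bravo 100, M3→Bravo 20, M4→Alpha 42, M5→Alpha 126, M6→Echo 30. Service 438; fixed 65; total 503.
{Alpha, Bravo, Charlie, Echo}: M1→Echo 120, M2→Bravo 100, M3→Bravo 20, M4→Alpha 42, M5→Alpha 126, M6→Echo 30. Service 438; fixed 80; total 518.
{Bravo, Echo}: service 474 + fixed 44 = 518
{Alpha, Bravo, Charlie, Delta, Echo, Foxtrot}: M1→Echo 120, M2→Bravo 100, M3→Bravo 20, M4→Alpha 42, M5→Alpha 126, M6→Echo 30. Service 438; fixed 144; total 582.
No other subset beats 503.

Open Alpha, Bravo and Echo; minimum total cost 503.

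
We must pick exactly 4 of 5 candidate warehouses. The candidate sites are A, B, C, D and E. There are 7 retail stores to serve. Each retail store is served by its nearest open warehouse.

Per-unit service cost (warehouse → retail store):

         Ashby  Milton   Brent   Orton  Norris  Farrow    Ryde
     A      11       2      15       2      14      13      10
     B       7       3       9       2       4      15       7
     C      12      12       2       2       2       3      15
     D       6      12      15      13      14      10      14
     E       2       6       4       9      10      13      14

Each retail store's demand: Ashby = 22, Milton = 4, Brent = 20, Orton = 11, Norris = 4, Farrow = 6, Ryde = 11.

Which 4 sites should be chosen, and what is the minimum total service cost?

With exactly 4 open, each retail store uses its cheapest among the chosen.
{A, B, C, E}: Ashby→E 2·22=44, Milton→A 2·4=8, Brent→C 2·20=40, Orton→A 2·11=22, Norris→C 2·4=8, Farrow→C 3·6=18, Ryde→B 7·11=77. Service cost 217.
{B, C, D, E}: service cost 221
{A, C, D, E}: service cost 250
Among all 5 size-4 choices, {A, B, C, E} is lowest.

Choose A, B, C and E; total service cost 217.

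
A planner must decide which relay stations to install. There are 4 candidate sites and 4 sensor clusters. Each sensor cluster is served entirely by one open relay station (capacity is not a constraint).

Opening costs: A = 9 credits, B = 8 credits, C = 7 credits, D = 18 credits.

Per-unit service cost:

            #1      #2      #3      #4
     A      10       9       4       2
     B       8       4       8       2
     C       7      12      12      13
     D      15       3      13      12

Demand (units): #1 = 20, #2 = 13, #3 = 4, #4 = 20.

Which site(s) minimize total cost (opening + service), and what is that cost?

Open A, C and D; minimum total cost 269.

For any fixed open set, each sensor cluster goes to its cheapest open site; total = fixed + service.
{A, C, D}: #1→C 7·20=140, #2→D 3·13=39, #3→A 4·4=16, #4→A 2·20=40. Service 235; fixed 34; total 269.
{A, B, C}: service 248 + fixed 24 = 272
{A, B, C, D}: service 235 + fixed 42 = 277
{C}: service 604 + fixed 7 = 611
No other subset beats 269.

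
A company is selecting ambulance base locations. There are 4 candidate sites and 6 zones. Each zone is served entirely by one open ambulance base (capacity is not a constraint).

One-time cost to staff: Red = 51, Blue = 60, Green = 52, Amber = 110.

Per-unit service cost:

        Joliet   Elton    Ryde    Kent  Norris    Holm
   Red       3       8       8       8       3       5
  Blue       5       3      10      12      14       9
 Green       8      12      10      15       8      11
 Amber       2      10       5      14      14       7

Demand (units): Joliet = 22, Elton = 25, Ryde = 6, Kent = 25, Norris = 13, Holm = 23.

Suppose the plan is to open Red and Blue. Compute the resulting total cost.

Total cost: 654

Each zone is assigned to its cheapest site among the open ones.
{Red, Blue}: Joliet→Red 3·22=66, Elton→Blue 3·25=75, Ryde→Red 8·6=48, Kent→Red 8·25=200, Norris→Red 3·13=39, Holm→Red 5·23=115. Service 543; fixed 111; total 654.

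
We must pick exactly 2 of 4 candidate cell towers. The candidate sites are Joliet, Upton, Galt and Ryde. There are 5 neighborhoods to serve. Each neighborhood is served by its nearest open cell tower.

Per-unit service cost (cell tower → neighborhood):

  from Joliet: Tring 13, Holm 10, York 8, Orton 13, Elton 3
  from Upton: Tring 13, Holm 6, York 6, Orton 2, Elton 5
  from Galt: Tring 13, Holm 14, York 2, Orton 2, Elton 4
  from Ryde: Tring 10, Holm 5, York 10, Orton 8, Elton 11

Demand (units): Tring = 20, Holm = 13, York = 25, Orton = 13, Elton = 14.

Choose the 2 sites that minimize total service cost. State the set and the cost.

Choose Galt and Ryde; total service cost 397.

With exactly 2 open, each neighborhood uses its cheapest among the chosen.
{Galt, Ryde}: Tring→Ryde 10·20=200, Holm→Ryde 5·13=65, York→Galt 2·25=50, Orton→Galt 2·13=26, Elton→Galt 4·14=56. Service cost 397.
{Upton, Galt}: service cost 470
{Joliet, Galt}: service cost 508
Among all 6 size-2 choices, {Galt, Ryde} is lowest.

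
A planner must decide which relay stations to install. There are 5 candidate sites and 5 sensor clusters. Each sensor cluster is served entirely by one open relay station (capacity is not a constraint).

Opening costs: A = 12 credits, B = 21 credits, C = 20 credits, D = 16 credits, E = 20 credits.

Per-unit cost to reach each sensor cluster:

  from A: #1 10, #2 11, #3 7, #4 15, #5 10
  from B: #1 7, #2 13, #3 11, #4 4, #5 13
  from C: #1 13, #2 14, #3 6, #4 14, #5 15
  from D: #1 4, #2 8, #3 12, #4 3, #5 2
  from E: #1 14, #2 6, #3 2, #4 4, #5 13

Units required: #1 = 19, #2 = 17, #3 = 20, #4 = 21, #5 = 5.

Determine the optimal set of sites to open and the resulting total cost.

Open D and E; minimum total cost 327.

For any fixed open set, each sensor cluster goes to its cheapest open site; total = fixed + service.
{D, E}: #1→D 4·19=76, #2→E 6·17=102, #3→E 2·20=40, #4→D 3·21=63, #5→D 2·5=10. Service 291; fixed 36; total 327.
{A, D, E}: service 291 + fixed 48 = 339
{C, D, E}: #1→D 4·19=76, #2→E 6·17=102, #3→E 2·20=40, #4→D 3·21=63, #5→D 2·5=10. Service 291; fixed 56; total 347.
{A, B, C, D, E}: #1→D 4·19=76, #2→E 6·17=102, #3→E 2·20=40, #4→D 3·21=63, #5→D 2·5=10. Service 291; fixed 89; total 380.
No other subset beats 327.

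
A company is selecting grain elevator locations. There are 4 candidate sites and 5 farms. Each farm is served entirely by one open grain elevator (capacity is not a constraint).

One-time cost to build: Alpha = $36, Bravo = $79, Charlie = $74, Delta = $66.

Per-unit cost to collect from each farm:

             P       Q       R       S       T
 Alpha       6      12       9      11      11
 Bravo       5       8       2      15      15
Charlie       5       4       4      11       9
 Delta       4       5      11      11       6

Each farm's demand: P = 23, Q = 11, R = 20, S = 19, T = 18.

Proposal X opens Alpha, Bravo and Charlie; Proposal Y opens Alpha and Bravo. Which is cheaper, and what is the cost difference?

Proposal X: {Alpha, Bravo, Charlie}: P→Bravo 5·23=115, Q→Charlie 4·11=44, R→Bravo 2·20=40, S→Alpha 11·19=209, T→Charlie 9·18=162. Service 570; fixed 189; total 759.
Proposal Y: {Alpha, Bravo}: P→Bravo 5·23=115, Q→Bravo 8·11=88, R→Bravo 2·20=40, S→Alpha 11·19=209, T→Alpha 11·18=198. Service 650; fixed 115; total 765.
Difference: |759 − 765| = 6.

Proposal X is cheaper by 6.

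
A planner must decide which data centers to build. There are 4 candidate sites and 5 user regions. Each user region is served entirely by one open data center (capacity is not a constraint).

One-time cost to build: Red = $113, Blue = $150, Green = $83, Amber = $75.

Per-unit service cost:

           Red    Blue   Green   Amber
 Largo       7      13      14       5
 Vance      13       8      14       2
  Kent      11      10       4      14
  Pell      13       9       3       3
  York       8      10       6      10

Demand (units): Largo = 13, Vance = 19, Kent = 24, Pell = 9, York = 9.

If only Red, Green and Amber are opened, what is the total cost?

Total cost: 551

Each user region is assigned to its cheapest site among the open ones.
{Red, Green, Amber}: Largo→Amber 5·13=65, Vance→Amber 2·19=38, Kent→Green 4·24=96, Pell→Green 3·9=27, York→Green 6·9=54. Service 280; fixed 271; total 551.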